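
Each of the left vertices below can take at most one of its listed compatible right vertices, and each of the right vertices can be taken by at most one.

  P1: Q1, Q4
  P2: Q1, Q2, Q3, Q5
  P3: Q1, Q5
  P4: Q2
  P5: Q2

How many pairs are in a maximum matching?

Unit-capacity flow: source→left, listed edges, right→sink; max matching = max flow.
Augmenting path P1→Q1 (+1); matched 1.
Augmenting path P2→Q2 (+1); matched 2.
Augmenting path P3→Q5 (+1); matched 3.
Augmenting path P4→Q2→P2→Q3 (+1); matched 4.
No augmenting path remains; maximum matching = 4.
König certificate: {P1, P2, P3, Q2} is a vertex cover of size 4 (every listed pair touches it), so no matching can be larger.

4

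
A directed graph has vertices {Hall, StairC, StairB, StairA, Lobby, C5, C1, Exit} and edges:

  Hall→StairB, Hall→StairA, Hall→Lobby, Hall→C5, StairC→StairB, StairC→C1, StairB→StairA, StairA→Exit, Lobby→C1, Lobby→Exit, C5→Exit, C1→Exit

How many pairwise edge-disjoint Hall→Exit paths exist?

3

Assign every edge capacity 1; by Menger, the answer equals the max flow.
Path Hall→StairA→Exit (+1); total 1.
Path Hall→Lobby→Exit (+1); total 2.
Path Hall→C5→Exit (+1); total 3.
No residual Hall→Exit path; max flow = 3.
Certifying cut of size 3: {Hall→C5, Hall→Lobby, StairA→Exit}.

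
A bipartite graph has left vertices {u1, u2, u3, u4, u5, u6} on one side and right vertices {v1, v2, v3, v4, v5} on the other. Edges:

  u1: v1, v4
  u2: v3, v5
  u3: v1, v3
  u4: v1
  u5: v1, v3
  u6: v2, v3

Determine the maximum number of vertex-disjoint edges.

5

Unit-capacity flow: source→left, listed edges, right→sink; max matching = max flow.
Augmenting path u1→v1 (+1); matched 1.
Augmenting path u2→v3 (+1); matched 2.
Augmenting path u6→v2 (+1); matched 3.
Augmenting path u3→v1→u1→v4 (+1); matched 4.
Augmenting path u5→v3→u2→v5 (+1); matched 5.
No augmenting path remains; maximum matching = 5.
König certificate: {u1, u2, u6, v1, v3} is a vertex cover of size 5 (every listed pair touches it), so no matching can be larger.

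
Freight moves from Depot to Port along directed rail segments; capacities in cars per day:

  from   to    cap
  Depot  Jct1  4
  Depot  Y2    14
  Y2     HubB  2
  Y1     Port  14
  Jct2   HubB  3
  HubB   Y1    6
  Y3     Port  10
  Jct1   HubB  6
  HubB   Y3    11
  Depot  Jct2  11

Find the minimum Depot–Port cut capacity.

9

Augment Depot→Y2→HubB→Y1→Port: bottleneck 2, flow now 2.
Augment Depot→Jct2→HubB→Y1→Port: bottleneck 3, flow now 5.
Augment Depot→Jct1→HubB→Y1→Port: bottleneck 1, flow now 6.
Augment Depot→Jct1→HubB→Y3→Port: bottleneck 3, flow now 9.
No augmenting path remains; maximum flow = 9.
By max-flow min-cut, the minimum cut capacity equals the max flow.
In the residual graph, reachable from Depot: {Depot, Y2, Jct2}.
Min-cut edges: Depot→Jct1 (4), Y2→HubB (2), Jct2→HubB (3); capacity 4 + 2 + 3 = 9.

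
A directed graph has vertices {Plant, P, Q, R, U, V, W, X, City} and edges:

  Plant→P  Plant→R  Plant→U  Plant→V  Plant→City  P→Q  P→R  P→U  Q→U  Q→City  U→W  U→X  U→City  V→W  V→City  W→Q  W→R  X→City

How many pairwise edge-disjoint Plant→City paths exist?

Assign every edge capacity 1; by Menger, the answer equals the max flow.
Path Plant→City (+1); total 1.
Path Plant→U→City (+1); total 2.
Path Plant→V→City (+1); total 3.
Path Plant→P→Q→City (+1); total 4.
No residual Plant→City path; max flow = 4.
Certifying cut of size 4: {Plant→City, Plant→P, Plant→U, Plant→V}.

4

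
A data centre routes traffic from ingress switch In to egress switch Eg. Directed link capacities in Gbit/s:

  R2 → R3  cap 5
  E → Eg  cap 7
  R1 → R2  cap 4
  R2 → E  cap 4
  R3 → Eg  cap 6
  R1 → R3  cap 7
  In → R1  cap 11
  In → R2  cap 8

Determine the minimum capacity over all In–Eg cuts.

Augment In→R2→E→Eg: bottleneck 4, flow now 4.
Augment In→R2→R3→Eg: bottleneck 4, flow now 8.
Augment In→R1→R3→Eg: bottleneck 2, flow now 10.
No augmenting path remains; maximum flow = 10.
By max-flow min-cut, the minimum cut capacity equals the max flow.
In the residual graph, reachable from In: {In, R2, R1, R3}.
Min-cut edges: R2→E (4), R3→Eg (6); capacity 4 + 6 = 10.

10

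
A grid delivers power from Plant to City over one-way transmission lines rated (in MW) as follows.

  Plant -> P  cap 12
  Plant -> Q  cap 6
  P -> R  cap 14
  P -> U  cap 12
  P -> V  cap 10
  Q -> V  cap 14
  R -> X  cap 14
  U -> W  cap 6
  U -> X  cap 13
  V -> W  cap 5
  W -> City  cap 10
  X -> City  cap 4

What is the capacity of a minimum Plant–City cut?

14

Augment Plant→P→R→X→City: bottleneck 4, flow now 4.
Augment Plant→P→U→W→City: bottleneck 6, flow now 10.
Augment Plant→P→V→W→City: bottleneck 2, flow now 12.
Augment Plant→Q→V→W→City: bottleneck 2, flow now 14.
No augmenting path remains; maximum flow = 14.
By max-flow min-cut, the minimum cut capacity equals the max flow.
In the residual graph, reachable from Plant: {Plant, P, Q, R, U, V, W, X}.
Min-cut edges: W→City (10), X→City (4); capacity 10 + 4 = 14.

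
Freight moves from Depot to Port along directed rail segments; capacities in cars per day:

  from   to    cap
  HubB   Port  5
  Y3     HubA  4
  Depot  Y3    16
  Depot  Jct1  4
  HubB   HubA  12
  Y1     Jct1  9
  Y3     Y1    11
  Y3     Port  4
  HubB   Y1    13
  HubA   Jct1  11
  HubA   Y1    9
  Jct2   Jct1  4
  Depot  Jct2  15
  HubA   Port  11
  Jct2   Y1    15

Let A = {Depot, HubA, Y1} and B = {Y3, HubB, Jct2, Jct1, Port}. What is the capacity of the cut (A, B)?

Edges leaving {Depot, HubA, Y1}: Depot→Y3 (16), Depot→Jct2 (15), Depot→Jct1 (4), HubA→Jct1 (11), HubA→Port (11), Y1→Jct1 (9).
Cut capacity = 16 + 15 + 4 + 11 + 11 + 9 = 66.

66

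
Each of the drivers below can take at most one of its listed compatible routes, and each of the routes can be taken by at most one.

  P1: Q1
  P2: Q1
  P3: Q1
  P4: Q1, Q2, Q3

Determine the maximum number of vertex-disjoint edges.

2

Unit-capacity flow: source→left, listed edges, right→sink; max matching = max flow.
Augmenting path P1→Q1 (+1); matched 1.
Augmenting path P4→Q2 (+1); matched 2.
No augmenting path remains; maximum matching = 2.
König certificate: {P4, Q1} is a vertex cover of size 2 (every listed pair touches it), so no matching can be larger.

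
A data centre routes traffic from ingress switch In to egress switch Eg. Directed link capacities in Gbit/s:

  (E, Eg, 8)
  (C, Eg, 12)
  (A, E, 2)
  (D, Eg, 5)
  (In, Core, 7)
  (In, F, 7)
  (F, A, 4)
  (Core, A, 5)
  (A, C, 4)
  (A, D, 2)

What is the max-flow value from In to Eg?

8

Augment In→Core→A→C→Eg: bottleneck 4, flow now 4.
Augment In→Core→A→D→Eg: bottleneck 1, flow now 5.
Augment In→F→A→D→Eg: bottleneck 1, flow now 6.
Augment In→F→A→E→Eg: bottleneck 2, flow now 8.
No augmenting path remains; maximum flow = 8.
In the residual graph, reachable from In: {In, Core, F, A}.
Min-cut edges: A→C (4), A→D (2), A→E (2); capacity 4 + 2 + 2 = 8.
This cut is saturated, so no flow can exceed 8.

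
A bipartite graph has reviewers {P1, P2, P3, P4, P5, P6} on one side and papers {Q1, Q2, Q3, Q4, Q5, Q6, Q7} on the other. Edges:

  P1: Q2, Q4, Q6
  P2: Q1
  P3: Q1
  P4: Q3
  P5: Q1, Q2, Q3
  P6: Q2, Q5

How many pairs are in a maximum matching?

Unit-capacity flow: source→left, listed edges, right→sink; max matching = max flow.
Augmenting path P1→Q2 (+1); matched 1.
Augmenting path P2→Q1 (+1); matched 2.
Augmenting path P4→Q3 (+1); matched 3.
Augmenting path P6→Q5 (+1); matched 4.
Augmenting path P5→Q2→P1→Q4 (+1); matched 5.
No augmenting path remains; maximum matching = 5.
König certificate: {P1, P4, P5, P6, Q1} is a vertex cover of size 5 (every listed pair touches it), so no matching can be larger.

5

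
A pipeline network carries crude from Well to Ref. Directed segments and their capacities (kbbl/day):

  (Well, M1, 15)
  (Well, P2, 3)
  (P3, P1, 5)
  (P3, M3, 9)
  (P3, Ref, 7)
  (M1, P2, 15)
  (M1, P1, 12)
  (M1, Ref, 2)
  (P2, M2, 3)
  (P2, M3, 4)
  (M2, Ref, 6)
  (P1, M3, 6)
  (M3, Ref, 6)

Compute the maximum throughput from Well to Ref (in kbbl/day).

11

Augment Well→M1→Ref: bottleneck 2, flow now 2.
Augment Well→P2→M2→Ref: bottleneck 3, flow now 5.
Augment Well→M1→P2→M3→Ref: bottleneck 4, flow now 9.
Augment Well→M1→P1→M3→Ref: bottleneck 2, flow now 11.
No augmenting path remains; maximum flow = 11.
In the residual graph, reachable from Well: {Well, M1, P2, P1, M3}.
Min-cut edges: M1→Ref (2), P2→M2 (3), M3→Ref (6); capacity 2 + 3 + 6 = 11.
This cut is saturated, so no flow can exceed 11.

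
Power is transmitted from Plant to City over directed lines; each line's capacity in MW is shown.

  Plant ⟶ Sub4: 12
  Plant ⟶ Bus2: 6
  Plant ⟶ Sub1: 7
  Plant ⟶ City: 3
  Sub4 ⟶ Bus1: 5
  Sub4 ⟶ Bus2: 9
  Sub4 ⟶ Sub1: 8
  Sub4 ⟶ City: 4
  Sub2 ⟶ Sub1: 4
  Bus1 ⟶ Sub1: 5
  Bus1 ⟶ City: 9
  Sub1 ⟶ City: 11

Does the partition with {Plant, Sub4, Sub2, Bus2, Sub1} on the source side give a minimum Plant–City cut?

Given cut capacity: 3 + 5 + 4 + 11 = 23.
Augment Plant→City: bottleneck 3, flow now 3.
Augment Plant→Sub4→City: bottleneck 4, flow now 7.
Augment Plant→Sub1→City: bottleneck 7, flow now 14.
Augment Plant→Sub4→Bus1→City: bottleneck 5, flow now 19.
Augment Plant→Sub4→Sub1→City: bottleneck 3, flow now 22.
No augmenting path remains; maximum flow = 22.
In the residual graph, reachable from Plant: {Plant, Bus2}.
Min-cut edges: Plant→Sub4 (12), Plant→Sub1 (7), Plant→City (3); capacity 12 + 7 + 3 = 22.
Cut capacity 23 exceeds the max flow 22, so it is not minimum.

No — its capacity is 23, but the minimum cut has capacity 22.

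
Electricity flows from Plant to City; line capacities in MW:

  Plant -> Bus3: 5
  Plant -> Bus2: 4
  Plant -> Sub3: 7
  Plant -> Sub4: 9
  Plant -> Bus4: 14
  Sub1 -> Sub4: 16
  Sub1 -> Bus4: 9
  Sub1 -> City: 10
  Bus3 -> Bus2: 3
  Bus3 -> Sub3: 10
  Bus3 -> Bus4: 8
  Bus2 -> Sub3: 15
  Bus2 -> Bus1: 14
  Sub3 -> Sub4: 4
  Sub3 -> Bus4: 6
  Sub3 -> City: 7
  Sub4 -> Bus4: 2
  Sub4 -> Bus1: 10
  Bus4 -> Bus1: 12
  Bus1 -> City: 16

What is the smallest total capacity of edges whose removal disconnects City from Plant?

Augment Plant→Sub3→City: bottleneck 7, flow now 7.
Augment Plant→Bus2→Bus1→City: bottleneck 4, flow now 11.
Augment Plant→Sub4→Bus1→City: bottleneck 9, flow now 20.
Augment Plant→Bus4→Bus1→City: bottleneck 3, flow now 23.
No augmenting path remains; maximum flow = 23.
By max-flow min-cut, the minimum cut capacity equals the max flow.
In the residual graph, reachable from Plant: {Plant, Bus3, Bus2, Sub3, Sub4, Bus4, Bus1}.
Min-cut edges: Sub3→City (7), Bus1→City (16); capacity 7 + 16 = 23.

23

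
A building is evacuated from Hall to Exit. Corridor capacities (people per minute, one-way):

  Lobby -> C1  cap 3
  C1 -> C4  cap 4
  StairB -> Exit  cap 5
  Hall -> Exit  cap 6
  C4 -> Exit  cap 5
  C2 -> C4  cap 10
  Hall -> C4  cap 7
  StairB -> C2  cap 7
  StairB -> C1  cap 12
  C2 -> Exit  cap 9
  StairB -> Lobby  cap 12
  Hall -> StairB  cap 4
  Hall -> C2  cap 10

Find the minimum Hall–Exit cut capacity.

24

Augment Hall→Exit: bottleneck 6, flow now 6.
Augment Hall→StairB→Exit: bottleneck 4, flow now 10.
Augment Hall→C2→Exit: bottleneck 9, flow now 19.
Augment Hall→C4→Exit: bottleneck 5, flow now 24.
No augmenting path remains; maximum flow = 24.
By max-flow min-cut, the minimum cut capacity equals the max flow.
In the residual graph, reachable from Hall: {Hall, C2, C4}.
Min-cut edges: Hall→StairB (4), Hall→Exit (6), C2→Exit (9), C4→Exit (5); capacity 4 + 6 + 9 + 5 = 24.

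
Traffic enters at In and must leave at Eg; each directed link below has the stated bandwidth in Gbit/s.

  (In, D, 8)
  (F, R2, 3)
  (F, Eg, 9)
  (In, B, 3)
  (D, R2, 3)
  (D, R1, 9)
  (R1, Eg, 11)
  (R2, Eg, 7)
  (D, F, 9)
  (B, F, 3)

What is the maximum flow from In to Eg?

11

Augment In→D→F→Eg: bottleneck 8, flow now 8.
Augment In→B→F→Eg: bottleneck 1, flow now 9.
Augment In→B→F→R2→Eg: bottleneck 2, flow now 11.
No augmenting path remains; maximum flow = 11.
In the residual graph, reachable from In: {In}.
Min-cut edges: In→D (8), In→B (3); capacity 8 + 3 = 11.
This cut is saturated, so no flow can exceed 11.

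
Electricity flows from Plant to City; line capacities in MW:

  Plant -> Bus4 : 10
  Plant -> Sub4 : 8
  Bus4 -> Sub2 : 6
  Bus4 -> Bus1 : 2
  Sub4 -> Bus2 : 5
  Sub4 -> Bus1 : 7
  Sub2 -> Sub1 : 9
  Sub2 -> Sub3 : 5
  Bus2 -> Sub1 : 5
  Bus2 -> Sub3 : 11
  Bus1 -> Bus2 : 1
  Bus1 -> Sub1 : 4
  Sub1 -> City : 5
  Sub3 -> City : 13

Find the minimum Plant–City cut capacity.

Augment Plant→Bus4→Sub2→Sub1→City: bottleneck 5, flow now 5.
Augment Plant→Bus4→Sub2→Sub3→City: bottleneck 1, flow now 6.
Augment Plant→Sub4→Bus2→Sub3→City: bottleneck 5, flow now 11.
Augment Plant→Bus4→Bus1→Bus2→Sub3→City: bottleneck 1, flow now 12.
Augment Plant→Bus4→Bus1→Sub1→Sub2→Sub3→City: bottleneck 1, flow now 13. (uses reverse residual edge)
Augment Plant→Sub4→Bus1→Sub1→Sub2→Sub3→City: bottleneck 3, flow now 16. (uses reverse residual edge)
No augmenting path remains; maximum flow = 16.
By max-flow min-cut, the minimum cut capacity equals the max flow.
In the residual graph, reachable from Plant: {Plant, Bus4}.
Min-cut edges: Plant→Sub4 (8), Bus4→Sub2 (6), Bus4→Bus1 (2); capacity 8 + 6 + 2 = 16.

16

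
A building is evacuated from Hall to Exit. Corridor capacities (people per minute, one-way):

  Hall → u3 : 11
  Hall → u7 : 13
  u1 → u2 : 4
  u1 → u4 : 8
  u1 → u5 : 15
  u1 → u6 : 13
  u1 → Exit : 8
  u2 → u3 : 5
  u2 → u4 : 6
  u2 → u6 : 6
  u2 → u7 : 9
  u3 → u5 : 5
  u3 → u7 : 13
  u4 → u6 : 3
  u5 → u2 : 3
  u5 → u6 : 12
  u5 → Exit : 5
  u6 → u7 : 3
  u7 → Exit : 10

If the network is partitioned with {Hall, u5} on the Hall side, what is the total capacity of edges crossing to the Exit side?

44

Edges leaving {Hall, u5}: Hall→u3 (11), Hall→u7 (13), u5→u2 (3), u5→u6 (12), u5→Exit (5).
Cut capacity = 11 + 13 + 3 + 12 + 5 = 44.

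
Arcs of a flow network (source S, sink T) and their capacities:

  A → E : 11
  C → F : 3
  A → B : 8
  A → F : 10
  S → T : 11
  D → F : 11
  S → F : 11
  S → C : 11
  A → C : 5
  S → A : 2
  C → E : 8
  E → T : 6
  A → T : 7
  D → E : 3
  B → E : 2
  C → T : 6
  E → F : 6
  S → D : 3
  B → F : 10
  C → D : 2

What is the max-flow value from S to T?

25

Augment S→T: bottleneck 11, flow now 11.
Augment S→A→T: bottleneck 2, flow now 13.
Augment S→C→T: bottleneck 6, flow now 19.
Augment S→C→E→T: bottleneck 5, flow now 24.
Augment S→D→E→T: bottleneck 1, flow now 25.
No augmenting path remains; maximum flow = 25.
In the residual graph, reachable from S: {S, C, D, E, F}.
Min-cut edges: S→A (2), S→T (11), C→T (6), E→T (6); capacity 2 + 11 + 6 + 6 = 25.
This cut is saturated, so no flow can exceed 25.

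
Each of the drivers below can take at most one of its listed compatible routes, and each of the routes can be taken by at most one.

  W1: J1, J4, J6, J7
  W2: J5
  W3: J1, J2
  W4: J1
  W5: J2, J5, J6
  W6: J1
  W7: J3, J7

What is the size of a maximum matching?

6

Unit-capacity flow: source→left, listed edges, right→sink; max matching = max flow.
Augmenting path W1→J1 (+1); matched 1.
Augmenting path W2→J5 (+1); matched 2.
Augmenting path W3→J2 (+1); matched 3.
Augmenting path W5→J6 (+1); matched 4.
Augmenting path W7→J3 (+1); matched 5.
Augmenting path W4→J1→W1→J4 (+1); matched 6.
No augmenting path remains; maximum matching = 6.
König certificate: {W1, W2, W3, W5, W7, J1} is a vertex cover of size 6 (every listed pair touches it), so no matching can be larger.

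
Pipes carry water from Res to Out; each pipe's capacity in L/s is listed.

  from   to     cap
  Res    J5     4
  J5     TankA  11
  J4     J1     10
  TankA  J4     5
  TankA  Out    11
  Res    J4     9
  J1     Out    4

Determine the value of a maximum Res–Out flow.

8

Augment Res→J5→TankA→Out: bottleneck 4, flow now 4.
Augment Res→J4→J1→Out: bottleneck 4, flow now 8.
No augmenting path remains; maximum flow = 8.
In the residual graph, reachable from Res: {Res, J4, J1}.
Min-cut edges: Res→J5 (4), J1→Out (4); capacity 4 + 4 = 8.
This cut is saturated, so no flow can exceed 8.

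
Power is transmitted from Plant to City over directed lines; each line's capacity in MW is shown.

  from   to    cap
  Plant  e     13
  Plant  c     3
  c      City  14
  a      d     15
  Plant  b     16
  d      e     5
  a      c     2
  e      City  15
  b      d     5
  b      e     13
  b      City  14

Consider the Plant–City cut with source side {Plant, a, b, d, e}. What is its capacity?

Edges leaving {Plant, a, b, d, e}: Plant→c (3), a→c (2), b→City (14), e→City (15).
Cut capacity = 3 + 2 + 14 + 15 = 34.

34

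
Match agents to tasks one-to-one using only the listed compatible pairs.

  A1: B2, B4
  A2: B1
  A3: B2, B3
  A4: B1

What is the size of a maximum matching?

3

Unit-capacity flow: source→left, listed edges, right→sink; max matching = max flow.
Augmenting path A1→B2 (+1); matched 1.
Augmenting path A2→B1 (+1); matched 2.
Augmenting path A3→B3 (+1); matched 3.
No augmenting path remains; maximum matching = 3.
König certificate: {A1, A3, B1} is a vertex cover of size 3 (every listed pair touches it), so no matching can be larger.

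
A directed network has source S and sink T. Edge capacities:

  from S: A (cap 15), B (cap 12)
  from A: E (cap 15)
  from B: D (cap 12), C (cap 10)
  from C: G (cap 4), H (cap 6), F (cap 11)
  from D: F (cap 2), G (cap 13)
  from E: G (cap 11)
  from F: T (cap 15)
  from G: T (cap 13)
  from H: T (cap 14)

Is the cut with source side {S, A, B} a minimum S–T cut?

No — its capacity is 37, but the minimum cut has capacity 23.

Given cut capacity: 15 + 10 + 12 = 37.
Augment S→A→E→G→T: bottleneck 11, flow now 11.
Augment S→B→C→F→T: bottleneck 10, flow now 21.
Augment S→B→D→F→T: bottleneck 2, flow now 23.
No augmenting path remains; maximum flow = 23.
In the residual graph, reachable from S: {S, A, E}.
Min-cut edges: S→B (12), E→G (11); capacity 12 + 11 = 23.
Cut capacity 37 exceeds the max flow 23, so it is not minimum.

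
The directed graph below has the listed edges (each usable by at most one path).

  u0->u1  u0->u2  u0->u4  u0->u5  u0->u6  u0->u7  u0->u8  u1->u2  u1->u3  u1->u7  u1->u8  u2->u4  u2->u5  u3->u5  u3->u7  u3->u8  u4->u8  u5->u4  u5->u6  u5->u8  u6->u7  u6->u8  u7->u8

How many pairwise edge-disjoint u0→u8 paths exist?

6

Assign every edge capacity 1; by Menger, the answer equals the max flow.
Path u0→u8 (+1); total 1.
Path u0→u1→u8 (+1); total 2.
Path u0→u4→u8 (+1); total 3.
Path u0→u5→u8 (+1); total 4.
Path u0→u6→u8 (+1); total 5.
Path u0→u7→u8 (+1); total 6.
No residual u0→u8 path; max flow = 6.
Certifying cut of size 6: {u0→u1, u0→u8, u4→u8, u5→u8, u6→u8, u7→u8}.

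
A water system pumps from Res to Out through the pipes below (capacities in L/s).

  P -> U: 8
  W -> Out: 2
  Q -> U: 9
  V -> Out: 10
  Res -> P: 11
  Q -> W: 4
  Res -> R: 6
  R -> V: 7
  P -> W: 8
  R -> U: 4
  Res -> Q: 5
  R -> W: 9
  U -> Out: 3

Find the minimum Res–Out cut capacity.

Augment Res→P→U→Out: bottleneck 3, flow now 3.
Augment Res→P→W→Out: bottleneck 2, flow now 5.
Augment Res→R→V→Out: bottleneck 6, flow now 11.
No augmenting path remains; maximum flow = 11.
By max-flow min-cut, the minimum cut capacity equals the max flow.
In the residual graph, reachable from Res: {Res, P, Q, U, W}.
Min-cut edges: Res→R (6), U→Out (3), W→Out (2); capacity 6 + 3 + 2 = 11.

11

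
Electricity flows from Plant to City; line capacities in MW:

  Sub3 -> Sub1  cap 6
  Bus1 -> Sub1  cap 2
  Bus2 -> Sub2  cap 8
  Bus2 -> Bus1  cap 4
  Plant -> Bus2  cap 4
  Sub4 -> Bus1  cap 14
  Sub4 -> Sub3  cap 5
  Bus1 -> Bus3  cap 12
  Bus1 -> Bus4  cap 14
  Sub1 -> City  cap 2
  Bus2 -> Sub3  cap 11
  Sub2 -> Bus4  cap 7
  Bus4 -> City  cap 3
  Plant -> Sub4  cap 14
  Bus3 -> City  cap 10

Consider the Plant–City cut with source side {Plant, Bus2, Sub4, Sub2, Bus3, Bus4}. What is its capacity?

47

Edges leaving {Plant, Bus2, Sub4, Sub2, Bus3, Bus4}: Bus2→Sub3 (11), Bus2→Bus1 (4), Sub4→Sub3 (5), Sub4→Bus1 (14), Bus3→City (10), Bus4→City (3).
Cut capacity = 11 + 4 + 5 + 14 + 10 + 3 = 47.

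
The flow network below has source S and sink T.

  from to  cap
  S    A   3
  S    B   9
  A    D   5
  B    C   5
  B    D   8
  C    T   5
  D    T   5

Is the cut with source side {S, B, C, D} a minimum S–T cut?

Given cut capacity: 3 + 5 + 5 = 13.
Augment S→A→D→T: bottleneck 3, flow now 3.
Augment S→B→C→T: bottleneck 5, flow now 8.
Augment S→B→D→T: bottleneck 2, flow now 10.
No augmenting path remains; maximum flow = 10.
In the residual graph, reachable from S: {S, A, B, D}.
Min-cut edges: B→C (5), D→T (5); capacity 5 + 5 = 10.
Cut capacity 13 exceeds the max flow 10, so it is not minimum.

No — its capacity is 13, but the minimum cut has capacity 10.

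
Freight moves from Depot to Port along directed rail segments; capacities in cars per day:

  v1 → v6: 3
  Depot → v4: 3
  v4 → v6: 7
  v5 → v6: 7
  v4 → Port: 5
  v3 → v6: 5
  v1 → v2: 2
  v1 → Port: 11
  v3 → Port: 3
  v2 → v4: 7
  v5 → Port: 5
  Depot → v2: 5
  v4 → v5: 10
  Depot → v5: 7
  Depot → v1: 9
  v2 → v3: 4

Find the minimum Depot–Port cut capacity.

22

Augment Depot→v1→Port: bottleneck 9, flow now 9.
Augment Depot→v4→Port: bottleneck 3, flow now 12.
Augment Depot→v5→Port: bottleneck 5, flow now 17.
Augment Depot→v2→v3→Port: bottleneck 3, flow now 20.
Augment Depot→v2→v4→Port: bottleneck 2, flow now 22.
No augmenting path remains; maximum flow = 22.
By max-flow min-cut, the minimum cut capacity equals the max flow.
In the residual graph, reachable from Depot: {Depot, v5, v6}.
Min-cut edges: Depot→v1 (9), Depot→v2 (5), Depot→v4 (3), v5→Port (5); capacity 9 + 5 + 3 + 5 = 22.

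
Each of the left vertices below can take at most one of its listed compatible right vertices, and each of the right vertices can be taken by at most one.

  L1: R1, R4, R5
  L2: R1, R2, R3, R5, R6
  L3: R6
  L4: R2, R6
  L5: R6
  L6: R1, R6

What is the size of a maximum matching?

Unit-capacity flow: source→left, listed edges, right→sink; max matching = max flow.
Augmenting path L1→R1 (+1); matched 1.
Augmenting path L2→R2 (+1); matched 2.
Augmenting path L3→R6 (+1); matched 3.
Augmenting path L4→R2→L2→R3 (+1); matched 4.
Augmenting path L6→R1→L1→R4 (+1); matched 5.
No augmenting path remains; maximum matching = 5.
König certificate: {L1, L2, L4, L6, R6} is a vertex cover of size 5 (every listed pair touches it), so no matching can be larger.

5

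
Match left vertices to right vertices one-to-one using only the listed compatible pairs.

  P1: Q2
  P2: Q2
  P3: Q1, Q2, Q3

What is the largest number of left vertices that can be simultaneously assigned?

Unit-capacity flow: source→left, listed edges, right→sink; max matching = max flow.
Augmenting path P1→Q2 (+1); matched 1.
Augmenting path P3→Q1 (+1); matched 2.
No augmenting path remains; maximum matching = 2.
König certificate: {P3, Q2} is a vertex cover of size 2 (every listed pair touches it), so no matching can be larger.

2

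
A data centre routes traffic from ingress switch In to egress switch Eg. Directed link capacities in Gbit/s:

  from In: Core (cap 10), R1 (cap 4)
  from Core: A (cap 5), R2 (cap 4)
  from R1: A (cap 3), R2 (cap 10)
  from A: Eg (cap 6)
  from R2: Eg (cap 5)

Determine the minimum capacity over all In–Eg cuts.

11

Augment In→Core→A→Eg: bottleneck 5, flow now 5.
Augment In→Core→R2→Eg: bottleneck 4, flow now 9.
Augment In→R1→A→Eg: bottleneck 1, flow now 10.
Augment In→R1→R2→Eg: bottleneck 1, flow now 11.
No augmenting path remains; maximum flow = 11.
By max-flow min-cut, the minimum cut capacity equals the max flow.
In the residual graph, reachable from In: {In, Core, R1, A, R2}.
Min-cut edges: A→Eg (6), R2→Eg (5); capacity 6 + 5 = 11.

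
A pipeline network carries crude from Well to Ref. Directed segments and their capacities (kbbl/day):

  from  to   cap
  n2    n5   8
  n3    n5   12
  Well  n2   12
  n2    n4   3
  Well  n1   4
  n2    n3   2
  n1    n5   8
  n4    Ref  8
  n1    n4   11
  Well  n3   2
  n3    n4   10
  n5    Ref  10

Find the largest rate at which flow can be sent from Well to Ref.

Augment Well→n1→n4→Ref: bottleneck 4, flow now 4.
Augment Well→n2→n4→Ref: bottleneck 3, flow now 7.
Augment Well→n2→n5→Ref: bottleneck 8, flow now 15.
Augment Well→n3→n4→Ref: bottleneck 1, flow now 16.
Augment Well→n3→n5→Ref: bottleneck 1, flow now 17.
Augment Well→n2→n3→n5→Ref: bottleneck 1, flow now 18.
No augmenting path remains; maximum flow = 18.
In the residual graph, reachable from Well: {Well}.
Min-cut edges: Well→n1 (4), Well→n2 (12), Well→n3 (2); capacity 4 + 12 + 2 = 18.
This cut is saturated, so no flow can exceed 18.

18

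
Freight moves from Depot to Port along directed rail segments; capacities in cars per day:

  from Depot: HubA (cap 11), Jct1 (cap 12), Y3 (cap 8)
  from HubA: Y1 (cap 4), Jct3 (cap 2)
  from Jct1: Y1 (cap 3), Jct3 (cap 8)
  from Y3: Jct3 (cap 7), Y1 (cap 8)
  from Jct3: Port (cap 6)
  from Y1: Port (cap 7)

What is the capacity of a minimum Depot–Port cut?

13

Augment Depot→HubA→Jct3→Port: bottleneck 2, flow now 2.
Augment Depot→HubA→Y1→Port: bottleneck 4, flow now 6.
Augment Depot→Jct1→Jct3→Port: bottleneck 4, flow now 10.
Augment Depot→Jct1→Y1→Port: bottleneck 3, flow now 13.
No augmenting path remains; maximum flow = 13.
By max-flow min-cut, the minimum cut capacity equals the max flow.
In the residual graph, reachable from Depot: {Depot, HubA, Jct1, Y3, Jct3, Y1}.
Min-cut edges: Jct3→Port (6), Y1→Port (7); capacity 6 + 7 = 13.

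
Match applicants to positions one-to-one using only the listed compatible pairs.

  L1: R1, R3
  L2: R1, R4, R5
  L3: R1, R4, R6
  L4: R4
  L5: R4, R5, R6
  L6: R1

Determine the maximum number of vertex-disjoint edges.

Unit-capacity flow: source→left, listed edges, right→sink; max matching = max flow.
Augmenting path L1→R1 (+1); matched 1.
Augmenting path L2→R4 (+1); matched 2.
Augmenting path L3→R6 (+1); matched 3.
Augmenting path L5→R5 (+1); matched 4.
Augmenting path L6→R1→L1→R3 (+1); matched 5.
No augmenting path remains; maximum matching = 5.
König certificate: {L1, R1, R4, R5, R6} is a vertex cover of size 5 (every listed pair touches it), so no matching can be larger.

5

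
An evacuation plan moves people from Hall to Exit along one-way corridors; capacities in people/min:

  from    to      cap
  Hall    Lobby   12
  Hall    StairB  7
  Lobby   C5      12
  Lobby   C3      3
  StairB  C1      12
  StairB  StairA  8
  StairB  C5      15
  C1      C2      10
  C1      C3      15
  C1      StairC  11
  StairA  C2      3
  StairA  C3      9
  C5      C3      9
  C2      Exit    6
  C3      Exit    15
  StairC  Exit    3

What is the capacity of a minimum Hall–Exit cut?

Augment Hall→Lobby→C3→Exit: bottleneck 3, flow now 3.
Augment Hall→Lobby→C5→C3→Exit: bottleneck 9, flow now 12.
Augment Hall→StairB→C1→C2→Exit: bottleneck 6, flow now 18.
Augment Hall→StairB→C1→C3→Exit: bottleneck 1, flow now 19.
No augmenting path remains; maximum flow = 19.
By max-flow min-cut, the minimum cut capacity equals the max flow.
In the residual graph, reachable from Hall: {Hall}.
Min-cut edges: Hall→Lobby (12), Hall→StairB (7); capacity 12 + 7 = 19.

19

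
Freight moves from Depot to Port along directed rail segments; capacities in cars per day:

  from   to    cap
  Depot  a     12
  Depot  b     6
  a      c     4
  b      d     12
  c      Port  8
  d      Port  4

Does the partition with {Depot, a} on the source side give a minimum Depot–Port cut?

Given cut capacity: 6 + 4 = 10.
Augment Depot→a→c→Port: bottleneck 4, flow now 4.
Augment Depot→b→d→Port: bottleneck 4, flow now 8.
No augmenting path remains; maximum flow = 8.
In the residual graph, reachable from Depot: {Depot, a, b, d}.
Min-cut edges: a→c (4), d→Port (4); capacity 4 + 4 = 8.
Cut capacity 10 exceeds the max flow 8, so it is not minimum.

No — its capacity is 10, but the minimum cut has capacity 8.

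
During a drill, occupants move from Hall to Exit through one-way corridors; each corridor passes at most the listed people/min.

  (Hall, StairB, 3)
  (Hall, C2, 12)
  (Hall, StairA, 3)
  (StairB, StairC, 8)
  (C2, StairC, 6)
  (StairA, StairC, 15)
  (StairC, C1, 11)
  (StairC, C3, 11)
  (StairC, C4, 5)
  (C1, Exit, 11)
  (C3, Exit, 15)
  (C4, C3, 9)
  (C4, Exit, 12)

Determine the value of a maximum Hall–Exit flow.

Augment Hall→StairB→StairC→C1→Exit: bottleneck 3, flow now 3.
Augment Hall→C2→StairC→C1→Exit: bottleneck 6, flow now 9.
Augment Hall→StairA→StairC→C1→Exit: bottleneck 2, flow now 11.
Augment Hall→StairA→StairC→C3→Exit: bottleneck 1, flow now 12.
No augmenting path remains; maximum flow = 12.
In the residual graph, reachable from Hall: {Hall, C2}.
Min-cut edges: Hall→StairB (3), Hall→StairA (3), C2→StairC (6); capacity 3 + 3 + 6 = 12.
This cut is saturated, so no flow can exceed 12.

12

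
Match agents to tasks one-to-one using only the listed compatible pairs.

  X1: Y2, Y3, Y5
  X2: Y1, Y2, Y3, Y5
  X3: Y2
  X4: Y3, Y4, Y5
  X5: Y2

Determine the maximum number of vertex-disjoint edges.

Unit-capacity flow: source→left, listed edges, right→sink; max matching = max flow.
Augmenting path X1→Y2 (+1); matched 1.
Augmenting path X2→Y1 (+1); matched 2.
Augmenting path X4→Y3 (+1); matched 3.
Augmenting path X3→Y2→X1→Y5 (+1); matched 4.
No augmenting path remains; maximum matching = 4.
König certificate: {X1, X2, X4, Y2} is a vertex cover of size 4 (every listed pair touches it), so no matching can be larger.

4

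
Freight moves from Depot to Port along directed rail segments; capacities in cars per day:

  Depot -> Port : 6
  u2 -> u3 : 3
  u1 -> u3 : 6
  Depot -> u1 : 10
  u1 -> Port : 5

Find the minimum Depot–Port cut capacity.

Augment Depot→Port: bottleneck 6, flow now 6.
Augment Depot→u1→Port: bottleneck 5, flow now 11.
No augmenting path remains; maximum flow = 11.
By max-flow min-cut, the minimum cut capacity equals the max flow.
In the residual graph, reachable from Depot: {Depot, u1, u3}.
Min-cut edges: Depot→Port (6), u1→Port (5); capacity 6 + 5 = 11.

11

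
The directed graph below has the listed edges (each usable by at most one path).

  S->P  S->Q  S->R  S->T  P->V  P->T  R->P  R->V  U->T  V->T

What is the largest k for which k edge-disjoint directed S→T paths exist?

3

Assign every edge capacity 1; by Menger, the answer equals the max flow.
Path S→T (+1); total 1.
Path S→P→T (+1); total 2.
Path S→R→V→T (+1); total 3.
No residual S→T path; max flow = 3.
Certifying cut of size 3: {S→P, S→R, S→T}.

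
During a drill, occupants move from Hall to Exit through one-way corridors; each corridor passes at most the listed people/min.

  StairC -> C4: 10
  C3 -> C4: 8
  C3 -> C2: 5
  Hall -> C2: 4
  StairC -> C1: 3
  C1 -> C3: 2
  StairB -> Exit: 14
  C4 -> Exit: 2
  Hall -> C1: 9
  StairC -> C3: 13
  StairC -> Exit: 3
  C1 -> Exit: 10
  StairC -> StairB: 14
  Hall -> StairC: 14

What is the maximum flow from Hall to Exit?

Augment Hall→StairC→Exit: bottleneck 3, flow now 3.
Augment Hall→C1→Exit: bottleneck 9, flow now 12.
Augment Hall→StairC→C1→Exit: bottleneck 1, flow now 13.
Augment Hall→StairC→C4→Exit: bottleneck 2, flow now 15.
Augment Hall→StairC→StairB→Exit: bottleneck 8, flow now 23.
No augmenting path remains; maximum flow = 23.
In the residual graph, reachable from Hall: {Hall, C2}.
Min-cut edges: Hall→StairC (14), Hall→C1 (9); capacity 14 + 9 = 23.
This cut is saturated, so no flow can exceed 23.

23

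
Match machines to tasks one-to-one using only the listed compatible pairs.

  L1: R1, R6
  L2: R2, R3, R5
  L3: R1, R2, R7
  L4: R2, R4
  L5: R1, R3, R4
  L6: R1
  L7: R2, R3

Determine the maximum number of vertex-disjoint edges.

Unit-capacity flow: source→left, listed edges, right→sink; max matching = max flow.
Augmenting path L1→R1 (+1); matched 1.
Augmenting path L2→R2 (+1); matched 2.
Augmenting path L3→R7 (+1); matched 3.
Augmenting path L4→R4 (+1); matched 4.
Augmenting path L5→R3 (+1); matched 5.
Augmenting path L6→R1→L1→R6 (+1); matched 6.
Augmenting path L7→R2→L2→R5 (+1); matched 7.
No augmenting path remains; maximum matching = 7.
König certificate: {L1, L2, L3, L4, L5, L6, L7} is a vertex cover of size 7 (every listed pair touches it), so no matching can be larger.

7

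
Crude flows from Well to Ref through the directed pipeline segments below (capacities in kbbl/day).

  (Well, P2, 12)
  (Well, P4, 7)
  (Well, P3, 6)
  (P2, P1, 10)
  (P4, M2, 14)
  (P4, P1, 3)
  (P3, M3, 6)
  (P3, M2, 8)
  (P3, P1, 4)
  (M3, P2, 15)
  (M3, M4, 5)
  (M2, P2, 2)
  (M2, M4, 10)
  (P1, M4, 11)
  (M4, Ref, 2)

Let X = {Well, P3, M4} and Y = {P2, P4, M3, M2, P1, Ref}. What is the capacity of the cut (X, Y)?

Edges leaving {Well, P3, M4}: Well→P2 (12), Well→P4 (7), P3→M3 (6), P3→M2 (8), P3→P1 (4), M4→Ref (2).
Cut capacity = 12 + 7 + 6 + 8 + 4 + 2 = 39.

39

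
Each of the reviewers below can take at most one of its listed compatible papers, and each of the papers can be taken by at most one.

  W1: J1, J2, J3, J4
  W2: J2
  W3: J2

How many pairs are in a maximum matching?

2

Unit-capacity flow: source→left, listed edges, right→sink; max matching = max flow.
Augmenting path W1→J1 (+1); matched 1.
Augmenting path W2→J2 (+1); matched 2.
No augmenting path remains; maximum matching = 2.
König certificate: {W1, J2} is a vertex cover of size 2 (every listed pair touches it), so no matching can be larger.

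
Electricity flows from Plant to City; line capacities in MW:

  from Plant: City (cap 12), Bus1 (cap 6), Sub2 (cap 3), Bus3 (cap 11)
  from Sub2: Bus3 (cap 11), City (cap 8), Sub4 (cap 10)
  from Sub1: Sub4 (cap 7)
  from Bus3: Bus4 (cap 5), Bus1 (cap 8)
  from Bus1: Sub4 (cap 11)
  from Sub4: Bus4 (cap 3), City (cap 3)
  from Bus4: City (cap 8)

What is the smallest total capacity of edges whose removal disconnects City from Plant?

26

Augment Plant→City: bottleneck 12, flow now 12.
Augment Plant→Sub2→City: bottleneck 3, flow now 15.
Augment Plant→Bus3→Bus4→City: bottleneck 5, flow now 20.
Augment Plant→Bus1→Sub4→City: bottleneck 3, flow now 23.
Augment Plant→Bus1→Sub4→Bus4→City: bottleneck 3, flow now 26.
No augmenting path remains; maximum flow = 26.
By max-flow min-cut, the minimum cut capacity equals the max flow.
In the residual graph, reachable from Plant: {Plant, Bus3, Bus1, Sub4}.
Min-cut edges: Plant→Sub2 (3), Plant→City (12), Bus3→Bus4 (5), Sub4→Bus4 (3), Sub4→City (3); capacity 3 + 12 + 5 + 3 + 3 = 26.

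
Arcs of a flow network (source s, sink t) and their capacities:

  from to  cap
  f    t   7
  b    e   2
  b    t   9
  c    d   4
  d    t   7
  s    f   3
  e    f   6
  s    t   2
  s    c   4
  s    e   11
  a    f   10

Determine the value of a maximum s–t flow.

13

Augment s→t: bottleneck 2, flow now 2.
Augment s→f→t: bottleneck 3, flow now 5.
Augment s→c→d→t: bottleneck 4, flow now 9.
Augment s→e→f→t: bottleneck 4, flow now 13.
No augmenting path remains; maximum flow = 13.
In the residual graph, reachable from s: {s, e, f}.
Min-cut edges: s→c (4), s→t (2), f→t (7); capacity 4 + 2 + 7 = 13.
This cut is saturated, so no flow can exceed 13.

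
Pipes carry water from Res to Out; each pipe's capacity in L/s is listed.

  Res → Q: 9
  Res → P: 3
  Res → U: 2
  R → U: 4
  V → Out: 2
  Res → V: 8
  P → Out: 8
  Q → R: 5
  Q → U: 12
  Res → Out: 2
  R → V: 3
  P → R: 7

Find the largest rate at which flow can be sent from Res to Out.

7

Augment Res→Out: bottleneck 2, flow now 2.
Augment Res→P→Out: bottleneck 3, flow now 5.
Augment Res→V→Out: bottleneck 2, flow now 7.
No augmenting path remains; maximum flow = 7.
In the residual graph, reachable from Res: {Res, Q, R, U, V}.
Min-cut edges: Res→P (3), Res→Out (2), V→Out (2); capacity 3 + 2 + 2 = 7.
This cut is saturated, so no flow can exceed 7.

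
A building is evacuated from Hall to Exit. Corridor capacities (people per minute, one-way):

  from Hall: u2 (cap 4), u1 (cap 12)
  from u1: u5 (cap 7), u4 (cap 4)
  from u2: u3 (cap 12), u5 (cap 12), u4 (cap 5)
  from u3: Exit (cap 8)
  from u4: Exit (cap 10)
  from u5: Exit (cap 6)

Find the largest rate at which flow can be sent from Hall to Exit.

14

Augment Hall→u1→u4→Exit: bottleneck 4, flow now 4.
Augment Hall→u1→u5→Exit: bottleneck 6, flow now 10.
Augment Hall→u2→u3→Exit: bottleneck 4, flow now 14.
No augmenting path remains; maximum flow = 14.
In the residual graph, reachable from Hall: {Hall, u1, u5}.
Min-cut edges: Hall→u2 (4), u1→u4 (4), u5→Exit (6); capacity 4 + 4 + 6 = 14.
This cut is saturated, so no flow can exceed 14.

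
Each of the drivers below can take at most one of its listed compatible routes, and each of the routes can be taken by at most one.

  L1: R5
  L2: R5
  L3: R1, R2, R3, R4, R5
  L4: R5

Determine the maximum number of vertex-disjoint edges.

Unit-capacity flow: source→left, listed edges, right→sink; max matching = max flow.
Augmenting path L1→R5 (+1); matched 1.
Augmenting path L3→R1 (+1); matched 2.
No augmenting path remains; maximum matching = 2.
König certificate: {L3, R5} is a vertex cover of size 2 (every listed pair touches it), so no matching can be larger.

2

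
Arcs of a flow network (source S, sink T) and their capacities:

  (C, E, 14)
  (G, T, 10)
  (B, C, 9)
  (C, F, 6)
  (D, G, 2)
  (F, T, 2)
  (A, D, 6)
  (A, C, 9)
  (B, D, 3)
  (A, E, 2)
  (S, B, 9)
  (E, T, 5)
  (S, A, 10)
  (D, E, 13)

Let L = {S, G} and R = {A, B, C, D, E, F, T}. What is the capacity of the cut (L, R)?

Edges leaving {S, G}: S→A (10), S→B (9), G→T (10).
Cut capacity = 10 + 9 + 10 = 29.

29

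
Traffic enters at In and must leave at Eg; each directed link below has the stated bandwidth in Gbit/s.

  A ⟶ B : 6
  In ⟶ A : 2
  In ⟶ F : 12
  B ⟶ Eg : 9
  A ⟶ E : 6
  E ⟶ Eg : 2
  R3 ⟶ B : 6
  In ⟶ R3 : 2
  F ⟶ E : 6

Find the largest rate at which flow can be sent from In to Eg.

6

Augment In→F→E→Eg: bottleneck 2, flow now 2.
Augment In→R3→B→Eg: bottleneck 2, flow now 4.
Augment In→A→B→Eg: bottleneck 2, flow now 6.
No augmenting path remains; maximum flow = 6.
In the residual graph, reachable from In: {In, F, E}.
Min-cut edges: In→R3 (2), In→A (2), E→Eg (2); capacity 2 + 2 + 2 = 6.
This cut is saturated, so no flow can exceed 6.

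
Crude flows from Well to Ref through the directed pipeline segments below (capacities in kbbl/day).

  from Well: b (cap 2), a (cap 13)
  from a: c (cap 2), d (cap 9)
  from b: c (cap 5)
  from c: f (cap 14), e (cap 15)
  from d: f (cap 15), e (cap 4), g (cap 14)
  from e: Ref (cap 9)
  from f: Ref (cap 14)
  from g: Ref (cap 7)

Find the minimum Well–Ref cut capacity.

13

Augment Well→a→c→e→Ref: bottleneck 2, flow now 2.
Augment Well→a→d→e→Ref: bottleneck 4, flow now 6.
Augment Well→a→d→f→Ref: bottleneck 5, flow now 11.
Augment Well→b→c→e→Ref: bottleneck 2, flow now 13.
No augmenting path remains; maximum flow = 13.
By max-flow min-cut, the minimum cut capacity equals the max flow.
In the residual graph, reachable from Well: {Well, a}.
Min-cut edges: Well→b (2), a→c (2), a→d (9); capacity 2 + 2 + 9 = 13.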